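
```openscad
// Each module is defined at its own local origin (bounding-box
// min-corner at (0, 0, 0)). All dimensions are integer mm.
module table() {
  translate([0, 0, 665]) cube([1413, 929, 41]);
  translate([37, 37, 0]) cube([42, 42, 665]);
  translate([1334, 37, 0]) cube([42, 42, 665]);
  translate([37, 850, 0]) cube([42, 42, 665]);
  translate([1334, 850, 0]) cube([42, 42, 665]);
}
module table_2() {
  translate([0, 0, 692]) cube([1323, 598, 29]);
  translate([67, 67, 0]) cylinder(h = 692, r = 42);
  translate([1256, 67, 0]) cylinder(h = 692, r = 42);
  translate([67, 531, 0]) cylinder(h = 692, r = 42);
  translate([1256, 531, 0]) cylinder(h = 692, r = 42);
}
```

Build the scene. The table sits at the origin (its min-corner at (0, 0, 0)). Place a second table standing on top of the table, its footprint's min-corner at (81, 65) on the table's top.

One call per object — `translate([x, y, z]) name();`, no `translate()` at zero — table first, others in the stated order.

table();
translate([81, 65, 706]) table_2();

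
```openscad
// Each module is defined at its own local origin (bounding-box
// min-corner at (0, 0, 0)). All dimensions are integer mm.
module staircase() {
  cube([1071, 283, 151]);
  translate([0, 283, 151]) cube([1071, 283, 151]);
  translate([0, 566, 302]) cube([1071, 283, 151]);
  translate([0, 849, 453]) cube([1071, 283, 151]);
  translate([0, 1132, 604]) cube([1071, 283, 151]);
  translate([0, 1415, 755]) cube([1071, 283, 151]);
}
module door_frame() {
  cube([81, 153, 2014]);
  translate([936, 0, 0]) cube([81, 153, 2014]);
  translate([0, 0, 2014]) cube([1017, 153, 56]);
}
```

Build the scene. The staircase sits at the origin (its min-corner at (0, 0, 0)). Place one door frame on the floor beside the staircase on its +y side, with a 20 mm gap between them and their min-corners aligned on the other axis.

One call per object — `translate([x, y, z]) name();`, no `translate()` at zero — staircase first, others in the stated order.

staircase();
translate([0, 1718, 0]) door_frame();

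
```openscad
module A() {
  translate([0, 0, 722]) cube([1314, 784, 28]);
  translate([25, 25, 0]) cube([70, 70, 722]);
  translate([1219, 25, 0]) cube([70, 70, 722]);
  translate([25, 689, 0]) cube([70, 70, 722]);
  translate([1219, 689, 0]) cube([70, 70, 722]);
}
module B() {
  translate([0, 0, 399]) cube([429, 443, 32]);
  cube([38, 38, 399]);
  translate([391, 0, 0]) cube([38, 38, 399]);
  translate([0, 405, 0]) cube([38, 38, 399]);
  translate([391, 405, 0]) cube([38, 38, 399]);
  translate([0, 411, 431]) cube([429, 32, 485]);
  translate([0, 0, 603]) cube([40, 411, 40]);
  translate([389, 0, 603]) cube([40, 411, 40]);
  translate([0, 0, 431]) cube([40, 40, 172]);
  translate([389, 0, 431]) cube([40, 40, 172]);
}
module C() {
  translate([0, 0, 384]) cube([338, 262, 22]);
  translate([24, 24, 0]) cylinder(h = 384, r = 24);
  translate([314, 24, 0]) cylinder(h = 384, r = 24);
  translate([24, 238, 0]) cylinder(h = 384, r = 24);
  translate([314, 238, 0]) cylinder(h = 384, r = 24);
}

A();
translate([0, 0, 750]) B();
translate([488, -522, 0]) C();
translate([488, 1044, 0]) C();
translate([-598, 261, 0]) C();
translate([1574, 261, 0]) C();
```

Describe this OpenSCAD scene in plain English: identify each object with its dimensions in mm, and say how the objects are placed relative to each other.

A is a rectangular dining table. The top is 1314×784×28 mm with its upper surface at z = 750 mm. It stands on four 70×70 mm square legs, each inset 25 mm from the nearest pair of top edges, running from the floor to the underside of the top.

B is a chair. The seat is a 429×443×32 mm slab with its top at z = 431 mm, on four 38×38 mm corner legs (flush with the seat edges, standing on z = 0). A flat backrest 32 mm thick, 485 mm tall, spans the full seat width and rises from the seat top along its +y edge, rear face flush with the rear of the seat. Two armrests of 40×40 mm section run along each side from the seat's front edge to the front of the backrest, top faces 212 mm above the seat top and outer faces flush with the seat's x-edges; a 40×40 mm post under the front of each armrest stands on the seat at the front corner.

C is a four-legged stool. The seat is 338×262 mm, 22 mm thick, top at z = 406 mm. It stands on four round legs, each 48 mm in diameter, from z = 0 to the seat underside, each leg's axis is inset half a diameter from the nearest pair of seat edges (so the leg's bounding box is flush with the corner).

The chair is on top of the table. Four stools sit around the table at the −y, +y, −x, +x sides.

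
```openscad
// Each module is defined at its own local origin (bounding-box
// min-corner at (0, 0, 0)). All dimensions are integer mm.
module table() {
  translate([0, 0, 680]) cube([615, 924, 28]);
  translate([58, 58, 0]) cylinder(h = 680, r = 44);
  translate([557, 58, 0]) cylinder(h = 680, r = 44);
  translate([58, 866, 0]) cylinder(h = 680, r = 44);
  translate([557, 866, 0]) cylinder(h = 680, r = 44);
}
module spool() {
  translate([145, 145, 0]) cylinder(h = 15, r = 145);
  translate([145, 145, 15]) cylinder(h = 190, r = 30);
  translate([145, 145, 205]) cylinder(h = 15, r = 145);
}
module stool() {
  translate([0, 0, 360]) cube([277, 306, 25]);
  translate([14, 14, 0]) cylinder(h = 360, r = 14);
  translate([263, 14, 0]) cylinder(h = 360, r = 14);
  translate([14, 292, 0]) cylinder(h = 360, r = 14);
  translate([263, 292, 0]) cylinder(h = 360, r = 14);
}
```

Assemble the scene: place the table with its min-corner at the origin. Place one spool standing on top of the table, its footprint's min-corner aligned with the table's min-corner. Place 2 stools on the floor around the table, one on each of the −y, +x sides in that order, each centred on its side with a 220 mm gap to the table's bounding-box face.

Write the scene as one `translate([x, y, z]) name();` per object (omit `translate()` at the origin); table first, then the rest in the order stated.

table();
translate([0, 0, 708]) spool();
translate([169, -526, 0]) stool();
translate([835, 309, 0]) stool();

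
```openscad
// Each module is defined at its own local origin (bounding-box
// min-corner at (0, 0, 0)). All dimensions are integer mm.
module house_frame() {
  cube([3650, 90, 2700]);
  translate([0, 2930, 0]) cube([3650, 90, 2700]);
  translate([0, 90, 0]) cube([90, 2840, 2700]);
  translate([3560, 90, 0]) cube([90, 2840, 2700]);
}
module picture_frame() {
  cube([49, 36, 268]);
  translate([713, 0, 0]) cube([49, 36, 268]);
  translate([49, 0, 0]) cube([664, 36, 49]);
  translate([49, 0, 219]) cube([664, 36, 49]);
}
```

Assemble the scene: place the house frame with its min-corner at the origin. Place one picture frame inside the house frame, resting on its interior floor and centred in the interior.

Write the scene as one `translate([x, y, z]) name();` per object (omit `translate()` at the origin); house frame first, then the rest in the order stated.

house_frame();
translate([1444, 1492, 0]) picture_frame();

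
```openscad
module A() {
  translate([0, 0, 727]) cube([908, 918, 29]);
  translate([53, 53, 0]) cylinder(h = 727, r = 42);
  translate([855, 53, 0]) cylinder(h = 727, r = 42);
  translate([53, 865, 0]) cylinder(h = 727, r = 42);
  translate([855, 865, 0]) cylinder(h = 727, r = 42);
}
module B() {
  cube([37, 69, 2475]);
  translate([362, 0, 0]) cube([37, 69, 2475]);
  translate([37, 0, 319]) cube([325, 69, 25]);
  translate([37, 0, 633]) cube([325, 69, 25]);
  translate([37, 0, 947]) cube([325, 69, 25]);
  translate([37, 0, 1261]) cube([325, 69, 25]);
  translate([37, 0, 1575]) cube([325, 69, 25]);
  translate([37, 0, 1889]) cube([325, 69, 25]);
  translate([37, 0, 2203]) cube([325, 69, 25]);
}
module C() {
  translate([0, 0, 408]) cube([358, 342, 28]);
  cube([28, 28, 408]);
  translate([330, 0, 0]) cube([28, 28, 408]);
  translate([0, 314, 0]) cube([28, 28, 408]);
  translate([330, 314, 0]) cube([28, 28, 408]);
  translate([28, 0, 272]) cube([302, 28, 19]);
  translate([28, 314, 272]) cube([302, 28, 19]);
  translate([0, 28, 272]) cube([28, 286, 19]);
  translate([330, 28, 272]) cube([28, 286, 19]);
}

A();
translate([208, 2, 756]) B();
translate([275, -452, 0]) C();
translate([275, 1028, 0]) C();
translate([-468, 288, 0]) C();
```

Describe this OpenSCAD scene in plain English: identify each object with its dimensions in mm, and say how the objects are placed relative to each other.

A is a table with a 908×918 mm rectangular top, 29 mm thick, top surface at z = 756 mm, supported by four round legs of 84 mm diameter, each leg's bounding box inset 11 mm from the nearest pair of top edges, running from the floor.

B is a wooden ladder with two side rails of 37×69 mm section and 2475 mm height, set 399 mm apart overall. Between them run 7 rectangular rungs (69 mm deep, 25 mm thick), front faces flush with the rails' −y face. The bottom of the first rung is 319 mm above the floor and each subsequent rung is 314 mm higher than the one below.

C is a simple wooden stool: a rectangular seat 358 mm (x) by 342 mm (y), 28 mm thick, top face at z = 436 mm, on four square legs, each 28×28 mm in cross-section. The legs rest on z = 0, each flush with a corner of the seat. Four stretchers, 28 mm wide and 19 mm tall, connect adjacent legs with their undersides at z = 272 mm, each running between the inner faces of the legs it joins and aligned with the legs' outer faces on the other axis.

The ladder is on top of the table. Three stools sit around the table at the −y, +y, −x sides.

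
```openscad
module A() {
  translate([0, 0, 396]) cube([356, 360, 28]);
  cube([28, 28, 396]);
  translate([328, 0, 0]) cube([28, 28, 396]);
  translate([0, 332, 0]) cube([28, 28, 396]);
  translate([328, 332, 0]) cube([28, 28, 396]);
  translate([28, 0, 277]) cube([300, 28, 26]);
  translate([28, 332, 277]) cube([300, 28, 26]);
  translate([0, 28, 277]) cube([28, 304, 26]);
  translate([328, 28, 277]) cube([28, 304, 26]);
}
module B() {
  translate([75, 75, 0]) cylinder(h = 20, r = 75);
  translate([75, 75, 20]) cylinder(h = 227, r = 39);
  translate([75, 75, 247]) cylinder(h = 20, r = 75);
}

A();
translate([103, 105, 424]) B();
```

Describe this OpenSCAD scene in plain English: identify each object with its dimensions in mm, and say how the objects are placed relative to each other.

A is a simple wooden stool: a rectangular seat 356 mm (x) by 360 mm (y), 28 mm thick, top face at z = 424 mm, on four square legs, each 28×28 mm in cross-section. The legs rest on z = 0, each flush with a corner of the seat. Four stretchers, 28 mm wide and 26 mm tall, connect adjacent legs with their undersides at z = 277 mm, each running between the inner faces of the legs it joins and aligned with the legs' outer faces on the other axis.

B is a spool: two coaxial disc flanges of radius 75 mm and thickness 20 mm, joined by a core cylinder of radius 39 mm and height 227 mm. The lower flange rests on z = 0 and the three cylinders share a vertical axis.

The spool is on top of the stool, centred.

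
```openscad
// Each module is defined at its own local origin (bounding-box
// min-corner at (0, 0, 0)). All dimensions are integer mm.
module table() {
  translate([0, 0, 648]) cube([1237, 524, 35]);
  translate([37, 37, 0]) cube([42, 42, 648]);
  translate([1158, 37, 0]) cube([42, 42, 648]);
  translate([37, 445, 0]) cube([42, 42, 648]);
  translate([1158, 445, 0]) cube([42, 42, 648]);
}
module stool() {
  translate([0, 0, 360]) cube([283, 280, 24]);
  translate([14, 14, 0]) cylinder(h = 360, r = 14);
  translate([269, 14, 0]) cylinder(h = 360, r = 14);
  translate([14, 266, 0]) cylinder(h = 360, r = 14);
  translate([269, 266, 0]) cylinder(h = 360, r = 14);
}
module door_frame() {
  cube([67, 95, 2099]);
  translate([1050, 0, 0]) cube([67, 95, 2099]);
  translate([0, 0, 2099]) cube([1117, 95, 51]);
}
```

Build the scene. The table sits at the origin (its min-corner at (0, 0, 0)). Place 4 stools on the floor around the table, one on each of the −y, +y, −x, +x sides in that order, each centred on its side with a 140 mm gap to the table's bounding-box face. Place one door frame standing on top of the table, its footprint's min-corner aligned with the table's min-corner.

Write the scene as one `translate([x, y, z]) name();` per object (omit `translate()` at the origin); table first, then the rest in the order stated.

table();
translate([477, -420, 0]) stool();
translate([477, 664, 0]) stool();
translate([-423, 122, 0]) stool();
translate([1377, 122, 0]) stool();
translate([0, 0, 683]) door_frame();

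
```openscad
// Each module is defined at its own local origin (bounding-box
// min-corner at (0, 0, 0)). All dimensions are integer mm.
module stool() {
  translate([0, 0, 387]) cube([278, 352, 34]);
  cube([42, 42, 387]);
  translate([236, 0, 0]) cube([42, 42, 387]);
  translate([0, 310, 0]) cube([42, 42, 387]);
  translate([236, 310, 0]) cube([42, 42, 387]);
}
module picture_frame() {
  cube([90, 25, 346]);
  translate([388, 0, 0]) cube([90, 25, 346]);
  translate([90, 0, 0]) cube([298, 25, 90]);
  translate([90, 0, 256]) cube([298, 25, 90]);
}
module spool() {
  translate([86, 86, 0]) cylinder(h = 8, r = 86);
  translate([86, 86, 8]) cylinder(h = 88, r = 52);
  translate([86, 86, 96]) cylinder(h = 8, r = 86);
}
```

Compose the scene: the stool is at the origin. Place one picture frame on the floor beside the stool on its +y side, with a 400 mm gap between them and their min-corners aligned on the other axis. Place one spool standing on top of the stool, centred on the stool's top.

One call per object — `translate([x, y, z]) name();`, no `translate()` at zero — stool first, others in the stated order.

stool();
translate([0, 752, 0]) picture_frame();
translate([53, 90, 421]) spool();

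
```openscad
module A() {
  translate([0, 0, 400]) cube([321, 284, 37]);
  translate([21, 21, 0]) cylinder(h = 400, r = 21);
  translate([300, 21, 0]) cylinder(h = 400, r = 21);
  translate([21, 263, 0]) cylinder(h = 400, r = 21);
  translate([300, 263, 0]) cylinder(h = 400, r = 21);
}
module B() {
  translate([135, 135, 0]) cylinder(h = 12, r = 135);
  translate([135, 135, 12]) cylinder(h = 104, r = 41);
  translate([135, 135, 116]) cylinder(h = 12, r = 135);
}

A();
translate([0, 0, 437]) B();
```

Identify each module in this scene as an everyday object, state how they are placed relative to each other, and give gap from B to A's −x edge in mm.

A is a stool. B is a spool. The spool is on top of the stool. The gap from the spool to the stool's −x edge is 0 mm.

The spool's min-x is at 0; the stool's min-x is 0; gap = 0 mm.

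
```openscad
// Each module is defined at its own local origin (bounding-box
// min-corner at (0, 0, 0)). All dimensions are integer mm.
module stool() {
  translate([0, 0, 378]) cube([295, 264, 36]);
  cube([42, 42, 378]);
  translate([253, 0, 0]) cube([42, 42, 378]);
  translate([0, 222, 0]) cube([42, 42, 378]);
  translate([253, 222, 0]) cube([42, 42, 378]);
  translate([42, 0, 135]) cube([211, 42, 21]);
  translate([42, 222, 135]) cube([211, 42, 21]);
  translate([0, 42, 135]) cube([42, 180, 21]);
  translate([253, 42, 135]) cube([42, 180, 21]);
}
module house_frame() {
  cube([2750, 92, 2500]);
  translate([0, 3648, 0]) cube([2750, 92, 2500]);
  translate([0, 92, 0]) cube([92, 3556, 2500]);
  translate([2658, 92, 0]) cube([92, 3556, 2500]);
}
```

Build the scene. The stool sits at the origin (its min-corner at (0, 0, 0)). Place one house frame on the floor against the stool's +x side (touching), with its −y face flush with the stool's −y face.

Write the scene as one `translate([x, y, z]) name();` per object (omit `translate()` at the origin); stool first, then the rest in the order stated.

stool();
translate([295, 0, 0]) house_frame();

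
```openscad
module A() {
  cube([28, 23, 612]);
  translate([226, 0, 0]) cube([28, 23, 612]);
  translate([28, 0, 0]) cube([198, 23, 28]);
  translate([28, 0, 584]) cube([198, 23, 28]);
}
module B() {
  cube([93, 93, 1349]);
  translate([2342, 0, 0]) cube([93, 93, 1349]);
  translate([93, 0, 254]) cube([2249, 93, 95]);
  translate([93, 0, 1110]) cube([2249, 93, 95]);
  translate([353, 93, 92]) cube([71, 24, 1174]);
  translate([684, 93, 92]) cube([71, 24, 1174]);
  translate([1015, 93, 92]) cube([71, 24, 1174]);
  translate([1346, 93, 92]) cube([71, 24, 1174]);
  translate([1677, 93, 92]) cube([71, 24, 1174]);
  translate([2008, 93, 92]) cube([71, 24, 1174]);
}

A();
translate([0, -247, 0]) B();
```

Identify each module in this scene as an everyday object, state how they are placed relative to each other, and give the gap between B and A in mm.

The fence section's nearest face is 130 mm from the picture frame's −y face.

A is a picture frame. B is a fence section. The fence section is on the floor beside the picture frame on its −y side. The gap between the fence section and the picture frame is 130 mm.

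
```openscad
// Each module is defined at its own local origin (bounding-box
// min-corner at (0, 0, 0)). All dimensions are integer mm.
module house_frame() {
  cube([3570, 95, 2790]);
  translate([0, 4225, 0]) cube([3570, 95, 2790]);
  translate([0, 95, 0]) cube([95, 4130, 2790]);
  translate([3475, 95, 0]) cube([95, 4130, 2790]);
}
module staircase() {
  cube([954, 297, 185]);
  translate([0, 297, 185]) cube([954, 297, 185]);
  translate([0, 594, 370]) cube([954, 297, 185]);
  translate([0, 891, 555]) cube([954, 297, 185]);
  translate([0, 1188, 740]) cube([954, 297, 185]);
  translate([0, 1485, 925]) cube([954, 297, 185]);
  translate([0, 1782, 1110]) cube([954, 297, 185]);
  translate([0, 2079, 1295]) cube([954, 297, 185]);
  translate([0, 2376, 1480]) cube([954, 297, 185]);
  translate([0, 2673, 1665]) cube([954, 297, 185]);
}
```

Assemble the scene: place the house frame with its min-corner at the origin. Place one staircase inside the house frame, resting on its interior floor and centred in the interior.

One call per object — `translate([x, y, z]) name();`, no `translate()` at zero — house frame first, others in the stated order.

house_frame();
translate([1308, 675, 0]) staircase();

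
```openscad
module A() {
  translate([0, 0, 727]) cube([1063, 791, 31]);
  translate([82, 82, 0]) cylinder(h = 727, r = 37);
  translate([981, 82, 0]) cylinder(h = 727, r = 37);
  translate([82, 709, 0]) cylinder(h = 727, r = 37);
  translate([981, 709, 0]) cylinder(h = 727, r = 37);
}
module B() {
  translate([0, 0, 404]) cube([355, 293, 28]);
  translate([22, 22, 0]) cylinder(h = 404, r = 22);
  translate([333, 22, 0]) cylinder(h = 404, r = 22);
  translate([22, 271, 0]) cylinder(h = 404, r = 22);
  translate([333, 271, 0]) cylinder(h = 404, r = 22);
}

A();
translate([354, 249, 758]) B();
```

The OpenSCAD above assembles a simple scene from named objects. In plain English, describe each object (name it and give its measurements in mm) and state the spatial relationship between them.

A is a table: top 1063 mm (x) × 791 mm (y), 31 mm thick, upper face at z = 758 mm, on four round legs of 74 mm diameter, each leg's bounding box inset 45 mm from the nearest pair of top edges, running from z = 0 to the bottom of the top.

B is a simple wooden stool: a rectangular seat 355 mm (x) by 293 mm (y), 28 mm thick, top face at z = 432 mm, on four round legs, each 44 mm in diameter. The legs rest on z = 0, each leg's axis is inset half a diameter from the nearest pair of seat edges (so the leg's bounding box is flush with the corner).

The stool is on top of the table, centred.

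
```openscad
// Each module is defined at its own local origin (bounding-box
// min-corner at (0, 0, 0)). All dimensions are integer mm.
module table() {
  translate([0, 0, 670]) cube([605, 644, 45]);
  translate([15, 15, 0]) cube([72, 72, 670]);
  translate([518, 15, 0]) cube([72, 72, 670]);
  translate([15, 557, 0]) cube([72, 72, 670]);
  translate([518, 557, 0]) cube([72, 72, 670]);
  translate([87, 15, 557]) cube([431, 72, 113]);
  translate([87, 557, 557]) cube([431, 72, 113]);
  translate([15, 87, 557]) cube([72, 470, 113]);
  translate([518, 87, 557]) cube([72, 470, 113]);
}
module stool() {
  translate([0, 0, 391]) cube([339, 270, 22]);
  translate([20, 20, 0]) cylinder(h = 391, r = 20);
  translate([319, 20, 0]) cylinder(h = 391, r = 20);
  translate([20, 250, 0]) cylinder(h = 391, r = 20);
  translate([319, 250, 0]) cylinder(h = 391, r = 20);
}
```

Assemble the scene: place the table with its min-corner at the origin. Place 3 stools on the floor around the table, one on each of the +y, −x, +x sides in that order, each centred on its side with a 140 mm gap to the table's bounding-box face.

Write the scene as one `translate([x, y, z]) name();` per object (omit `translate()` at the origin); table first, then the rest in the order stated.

table();
translate([133, 784, 0]) stool();
translate([-479, 187, 0]) stool();
translate([745, 187, 0]) stool();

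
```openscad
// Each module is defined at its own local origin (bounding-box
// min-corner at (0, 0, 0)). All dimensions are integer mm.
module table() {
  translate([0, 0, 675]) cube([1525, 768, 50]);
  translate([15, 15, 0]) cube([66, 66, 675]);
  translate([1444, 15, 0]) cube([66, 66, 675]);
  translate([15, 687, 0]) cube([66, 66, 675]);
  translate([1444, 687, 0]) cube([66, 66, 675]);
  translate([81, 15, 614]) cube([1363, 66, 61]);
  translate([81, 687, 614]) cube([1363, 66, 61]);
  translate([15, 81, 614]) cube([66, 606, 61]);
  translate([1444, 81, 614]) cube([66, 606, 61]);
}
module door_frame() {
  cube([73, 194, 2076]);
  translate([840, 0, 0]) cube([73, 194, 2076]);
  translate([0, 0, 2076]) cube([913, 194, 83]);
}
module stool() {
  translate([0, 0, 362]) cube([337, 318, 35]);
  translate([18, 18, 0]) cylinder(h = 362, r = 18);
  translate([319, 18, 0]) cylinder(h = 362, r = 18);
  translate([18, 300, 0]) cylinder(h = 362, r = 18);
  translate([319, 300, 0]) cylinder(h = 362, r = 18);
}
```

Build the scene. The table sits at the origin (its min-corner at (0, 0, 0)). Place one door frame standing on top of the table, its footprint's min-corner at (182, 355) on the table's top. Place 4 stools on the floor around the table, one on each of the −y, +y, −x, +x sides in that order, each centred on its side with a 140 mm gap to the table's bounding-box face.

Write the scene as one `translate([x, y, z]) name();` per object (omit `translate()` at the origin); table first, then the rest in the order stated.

table();
translate([182, 355, 725]) door_frame();
translate([594, -458, 0]) stool();
translate([594, 908, 0]) stool();
translate([-477, 225, 0]) stool();
translate([1665, 225, 0]) stool();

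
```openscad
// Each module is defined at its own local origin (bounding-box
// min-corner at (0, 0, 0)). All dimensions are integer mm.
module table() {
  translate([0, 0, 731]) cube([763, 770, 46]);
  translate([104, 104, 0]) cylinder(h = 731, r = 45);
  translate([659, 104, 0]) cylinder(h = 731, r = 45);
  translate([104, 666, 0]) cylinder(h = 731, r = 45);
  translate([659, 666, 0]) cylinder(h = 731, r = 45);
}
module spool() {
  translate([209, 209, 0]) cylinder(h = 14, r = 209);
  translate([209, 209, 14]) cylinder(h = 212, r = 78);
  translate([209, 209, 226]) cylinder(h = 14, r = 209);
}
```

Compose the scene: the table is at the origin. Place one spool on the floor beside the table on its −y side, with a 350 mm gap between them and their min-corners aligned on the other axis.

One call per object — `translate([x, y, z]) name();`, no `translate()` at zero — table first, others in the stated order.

table();
translate([0, -768, 0]) spool();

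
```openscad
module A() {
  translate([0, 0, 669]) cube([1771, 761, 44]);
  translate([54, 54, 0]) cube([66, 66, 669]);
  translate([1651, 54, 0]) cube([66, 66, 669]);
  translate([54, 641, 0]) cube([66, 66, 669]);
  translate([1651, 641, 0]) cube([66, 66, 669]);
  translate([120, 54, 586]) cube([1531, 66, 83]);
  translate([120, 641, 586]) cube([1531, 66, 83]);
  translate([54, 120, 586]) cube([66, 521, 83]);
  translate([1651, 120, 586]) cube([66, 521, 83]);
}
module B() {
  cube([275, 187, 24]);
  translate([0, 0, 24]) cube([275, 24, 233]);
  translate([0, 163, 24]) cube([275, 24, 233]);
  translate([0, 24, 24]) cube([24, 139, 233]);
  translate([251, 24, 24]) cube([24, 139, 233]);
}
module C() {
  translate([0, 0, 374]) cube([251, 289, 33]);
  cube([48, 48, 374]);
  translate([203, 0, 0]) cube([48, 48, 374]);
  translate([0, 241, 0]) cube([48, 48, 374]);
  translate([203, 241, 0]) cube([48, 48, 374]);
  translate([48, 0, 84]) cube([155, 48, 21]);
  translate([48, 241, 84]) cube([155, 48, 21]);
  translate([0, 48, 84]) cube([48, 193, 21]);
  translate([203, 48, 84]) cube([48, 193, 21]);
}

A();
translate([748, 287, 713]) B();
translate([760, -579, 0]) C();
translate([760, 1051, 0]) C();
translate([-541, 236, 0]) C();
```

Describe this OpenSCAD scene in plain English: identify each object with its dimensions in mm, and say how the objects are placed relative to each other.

A is a rectangular dining table. The top is 1771×761×44 mm with its upper surface at z = 713 mm. It stands on four 66×66 mm square legs, each inset 54 mm from the nearest pair of top edges, running from the floor to the underside of the top. Four apron rails, 66 mm thick and 83 mm tall, run between adjacent legs with their top edges flush with the underside of the top and their outer faces flush with the legs' outer faces.

B is an open-topped rectangular box: outside dimensions 275×187×257 mm, with a uniform wall and base thickness of 24 mm. The base is a full 275×187 slab on the floor; four walls sit on top of the base. The front and back walls (the −y and +y sides) span the full width; the two side walls fit between them.

C is a simple wooden stool: a rectangular seat 251 mm (x) by 289 mm (y), 33 mm thick, top face at z = 407 mm, on four square legs, each 48×48 mm in cross-section. The legs rest on z = 0, each flush with a corner of the seat. Four stretchers, 48 mm wide and 21 mm tall, connect adjacent legs with their undersides at z = 84 mm, each running between the inner faces of the legs it joins and aligned with the legs' outer faces on the other axis.

The open box is on top of the table, centred. Three stools sit around the table at the −y, +y, −x sides.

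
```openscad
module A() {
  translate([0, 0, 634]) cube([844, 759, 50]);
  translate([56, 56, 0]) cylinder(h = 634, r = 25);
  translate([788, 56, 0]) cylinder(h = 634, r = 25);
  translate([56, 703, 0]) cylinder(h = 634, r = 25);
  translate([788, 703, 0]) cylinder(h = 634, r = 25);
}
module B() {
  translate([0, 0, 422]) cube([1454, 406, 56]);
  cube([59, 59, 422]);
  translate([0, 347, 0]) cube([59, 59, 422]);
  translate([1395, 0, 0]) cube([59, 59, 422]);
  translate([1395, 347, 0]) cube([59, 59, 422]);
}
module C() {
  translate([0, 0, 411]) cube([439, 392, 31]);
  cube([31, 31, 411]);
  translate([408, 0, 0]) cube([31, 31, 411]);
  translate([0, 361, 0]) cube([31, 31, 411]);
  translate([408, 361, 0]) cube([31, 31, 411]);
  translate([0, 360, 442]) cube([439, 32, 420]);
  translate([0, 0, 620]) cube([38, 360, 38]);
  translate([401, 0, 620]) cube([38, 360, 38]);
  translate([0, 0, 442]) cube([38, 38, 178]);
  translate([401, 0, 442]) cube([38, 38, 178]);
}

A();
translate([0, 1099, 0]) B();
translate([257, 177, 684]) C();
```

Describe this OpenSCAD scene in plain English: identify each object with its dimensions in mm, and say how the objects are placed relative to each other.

A is a table: top 844 mm (x) × 759 mm (y), 50 mm thick, upper face at z = 684 mm, on four round legs of 50 mm diameter, each leg's bounding box inset 31 mm from the nearest pair of top edges, running from z = 0 to the bottom of the top.

B is a bench: a 1454×406 mm seat slab, 56 mm thick, top at z = 478 mm, on four 59×59 mm square legs flush with the seat corners and standing on z = 0.

C is a chair: 439×392 mm seat, 31 mm thick, top at z = 442 mm, on four 31 mm square corner legs flush with the seat edges. A 32 mm thick backrest slab spans the full seat width, extending 420 mm above the seat top, its back face flush with the seat's +y edge. Two armrests of 38×38 mm section run along each side from the seat's front edge to the front of the backrest, top faces 216 mm above the seat top and outer faces flush with the seat's x-edges; a 38×38 mm post under the front of each armrest stands on the seat at the front corner.

The bench is on the floor beside the table on its +y side. The chair is on top of the table.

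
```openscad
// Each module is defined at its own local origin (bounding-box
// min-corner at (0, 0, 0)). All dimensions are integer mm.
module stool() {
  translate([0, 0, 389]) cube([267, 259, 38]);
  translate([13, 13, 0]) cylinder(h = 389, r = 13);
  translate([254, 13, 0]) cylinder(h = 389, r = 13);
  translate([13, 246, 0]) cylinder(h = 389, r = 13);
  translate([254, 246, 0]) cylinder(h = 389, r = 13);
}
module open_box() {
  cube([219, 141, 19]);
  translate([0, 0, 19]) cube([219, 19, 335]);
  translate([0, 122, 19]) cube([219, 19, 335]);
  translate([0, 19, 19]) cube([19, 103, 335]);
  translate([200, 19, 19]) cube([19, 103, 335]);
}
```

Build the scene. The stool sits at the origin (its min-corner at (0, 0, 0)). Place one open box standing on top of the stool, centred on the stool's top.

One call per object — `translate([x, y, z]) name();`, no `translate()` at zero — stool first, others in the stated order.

stool();
translate([24, 59, 427]) open_box();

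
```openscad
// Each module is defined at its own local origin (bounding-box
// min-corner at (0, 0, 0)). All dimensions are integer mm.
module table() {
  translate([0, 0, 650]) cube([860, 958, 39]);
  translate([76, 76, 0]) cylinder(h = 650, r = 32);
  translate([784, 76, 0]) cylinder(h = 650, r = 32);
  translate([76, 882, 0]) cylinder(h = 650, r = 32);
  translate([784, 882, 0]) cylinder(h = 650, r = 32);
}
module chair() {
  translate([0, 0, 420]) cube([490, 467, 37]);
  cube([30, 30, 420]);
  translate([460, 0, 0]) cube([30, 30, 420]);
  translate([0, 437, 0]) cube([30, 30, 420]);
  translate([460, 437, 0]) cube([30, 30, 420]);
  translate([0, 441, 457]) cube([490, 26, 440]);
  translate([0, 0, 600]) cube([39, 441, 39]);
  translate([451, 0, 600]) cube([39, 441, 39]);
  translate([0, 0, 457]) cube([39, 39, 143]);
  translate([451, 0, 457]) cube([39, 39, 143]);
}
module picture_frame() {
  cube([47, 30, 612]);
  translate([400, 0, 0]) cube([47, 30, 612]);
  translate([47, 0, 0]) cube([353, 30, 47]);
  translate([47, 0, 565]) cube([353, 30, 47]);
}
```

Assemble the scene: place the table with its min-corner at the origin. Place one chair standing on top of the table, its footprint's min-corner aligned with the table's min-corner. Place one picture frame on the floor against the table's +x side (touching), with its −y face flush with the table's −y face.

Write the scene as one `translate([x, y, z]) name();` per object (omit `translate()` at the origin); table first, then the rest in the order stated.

table();
translate([0, 0, 689]) chair();
translate([860, 0, 0]) picture_frame();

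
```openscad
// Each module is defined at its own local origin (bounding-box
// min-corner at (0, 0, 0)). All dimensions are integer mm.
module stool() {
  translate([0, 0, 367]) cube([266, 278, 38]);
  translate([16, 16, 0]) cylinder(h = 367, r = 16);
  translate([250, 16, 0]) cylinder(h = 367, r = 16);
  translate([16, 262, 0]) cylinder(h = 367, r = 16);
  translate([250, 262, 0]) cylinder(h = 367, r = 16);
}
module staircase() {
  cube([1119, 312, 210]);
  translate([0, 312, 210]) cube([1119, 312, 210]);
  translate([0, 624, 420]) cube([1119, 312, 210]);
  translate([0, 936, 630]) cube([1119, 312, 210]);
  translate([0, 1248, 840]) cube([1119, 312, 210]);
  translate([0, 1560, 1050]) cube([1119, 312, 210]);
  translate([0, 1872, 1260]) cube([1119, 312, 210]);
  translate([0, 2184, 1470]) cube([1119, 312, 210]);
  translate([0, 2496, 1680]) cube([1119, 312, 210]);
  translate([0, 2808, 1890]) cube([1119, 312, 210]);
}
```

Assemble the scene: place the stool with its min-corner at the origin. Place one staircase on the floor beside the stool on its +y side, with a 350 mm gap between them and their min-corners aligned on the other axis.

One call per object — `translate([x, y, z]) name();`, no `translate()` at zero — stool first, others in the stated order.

stool();
translate([0, 628, 0]) staircase();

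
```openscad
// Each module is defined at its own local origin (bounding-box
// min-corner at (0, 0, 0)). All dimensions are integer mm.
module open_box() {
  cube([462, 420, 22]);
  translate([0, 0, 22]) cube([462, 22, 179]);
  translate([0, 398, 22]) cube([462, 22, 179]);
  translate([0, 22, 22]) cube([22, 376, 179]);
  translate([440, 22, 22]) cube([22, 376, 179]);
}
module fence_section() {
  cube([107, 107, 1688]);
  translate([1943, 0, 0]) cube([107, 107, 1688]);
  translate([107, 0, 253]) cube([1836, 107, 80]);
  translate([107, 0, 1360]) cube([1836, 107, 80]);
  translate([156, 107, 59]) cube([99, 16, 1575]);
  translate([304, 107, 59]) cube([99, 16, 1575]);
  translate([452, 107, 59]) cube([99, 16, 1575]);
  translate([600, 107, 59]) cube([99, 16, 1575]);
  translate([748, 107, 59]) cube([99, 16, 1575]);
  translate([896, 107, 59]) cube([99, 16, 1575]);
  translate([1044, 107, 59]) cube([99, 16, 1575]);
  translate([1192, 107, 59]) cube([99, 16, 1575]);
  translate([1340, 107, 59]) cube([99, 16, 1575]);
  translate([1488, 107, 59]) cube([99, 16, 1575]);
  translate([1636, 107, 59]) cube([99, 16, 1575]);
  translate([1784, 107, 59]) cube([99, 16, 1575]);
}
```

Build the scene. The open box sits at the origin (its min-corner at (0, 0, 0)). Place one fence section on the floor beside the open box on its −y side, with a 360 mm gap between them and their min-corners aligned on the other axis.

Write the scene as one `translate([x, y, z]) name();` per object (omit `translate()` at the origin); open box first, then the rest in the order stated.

open_box();
translate([0, -483, 0]) fence_section();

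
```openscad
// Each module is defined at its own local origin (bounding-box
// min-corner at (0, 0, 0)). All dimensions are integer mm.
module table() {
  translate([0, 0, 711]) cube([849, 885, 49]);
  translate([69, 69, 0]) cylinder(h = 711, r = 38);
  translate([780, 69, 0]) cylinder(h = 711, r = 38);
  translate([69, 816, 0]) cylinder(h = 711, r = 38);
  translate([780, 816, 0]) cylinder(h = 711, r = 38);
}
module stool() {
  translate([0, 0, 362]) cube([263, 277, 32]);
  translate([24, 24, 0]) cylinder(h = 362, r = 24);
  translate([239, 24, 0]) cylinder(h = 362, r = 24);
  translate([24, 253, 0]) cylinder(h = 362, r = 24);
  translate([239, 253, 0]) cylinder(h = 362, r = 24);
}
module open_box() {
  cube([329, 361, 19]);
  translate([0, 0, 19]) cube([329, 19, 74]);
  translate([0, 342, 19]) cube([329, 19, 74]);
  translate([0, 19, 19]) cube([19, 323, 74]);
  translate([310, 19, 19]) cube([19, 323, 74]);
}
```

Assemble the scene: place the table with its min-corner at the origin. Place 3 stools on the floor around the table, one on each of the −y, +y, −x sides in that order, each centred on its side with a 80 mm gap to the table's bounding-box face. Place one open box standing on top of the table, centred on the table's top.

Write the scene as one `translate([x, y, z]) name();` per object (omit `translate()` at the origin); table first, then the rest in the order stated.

table();
translate([293, -357, 0]) stool();
translate([293, 965, 0]) stool();
translate([-343, 304, 0]) stool();
translate([260, 262, 760]) open_box();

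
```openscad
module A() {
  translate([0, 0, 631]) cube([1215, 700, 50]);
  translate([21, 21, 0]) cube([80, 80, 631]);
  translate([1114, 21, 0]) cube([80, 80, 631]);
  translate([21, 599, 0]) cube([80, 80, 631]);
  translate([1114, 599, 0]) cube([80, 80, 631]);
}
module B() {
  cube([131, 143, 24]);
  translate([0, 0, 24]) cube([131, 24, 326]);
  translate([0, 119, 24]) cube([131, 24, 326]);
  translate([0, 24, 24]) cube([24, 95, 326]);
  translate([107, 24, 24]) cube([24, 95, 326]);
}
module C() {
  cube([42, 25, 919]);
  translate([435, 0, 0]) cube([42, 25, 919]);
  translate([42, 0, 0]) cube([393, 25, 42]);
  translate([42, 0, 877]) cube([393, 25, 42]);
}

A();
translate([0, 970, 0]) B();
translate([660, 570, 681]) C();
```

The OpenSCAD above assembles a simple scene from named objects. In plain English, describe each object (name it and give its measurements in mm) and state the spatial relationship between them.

A is a table with a 1215×700 mm rectangular top, 50 mm thick, top surface at z = 681 mm, supported by four 80×80 mm square legs, each inset 21 mm from the nearest pair of top edges, running from the floor.

B is an open storage box with external size 131×143×350 mm and wall thickness 24 mm (the base is also 24 mm thick). The base covers the whole footprint; the four walls stand on the base, with the y-facing walls full-width and the x-facing walls fitting between their inner faces.

C is a picture frame with a 393×835 mm rectangular opening (x by z) and a uniform 42 mm border on every side. Frame depth is 25 mm along y. It is built from two vertical stiles running the full outside height and two horizontal rails spanning the gap between the stiles.

The open box is on the floor beside the table on its +y side. The picture frame is on top of the table.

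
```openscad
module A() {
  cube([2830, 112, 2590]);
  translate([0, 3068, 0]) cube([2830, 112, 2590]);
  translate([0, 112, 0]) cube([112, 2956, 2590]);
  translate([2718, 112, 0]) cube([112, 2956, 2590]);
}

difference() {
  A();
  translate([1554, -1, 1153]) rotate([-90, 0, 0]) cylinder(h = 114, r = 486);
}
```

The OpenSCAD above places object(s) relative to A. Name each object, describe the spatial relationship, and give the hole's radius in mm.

A is a house frame. The house frame has a circular hole through its front wall. The hole's radius is 486 mm.

The subtracted cylinder has r = 486 mm.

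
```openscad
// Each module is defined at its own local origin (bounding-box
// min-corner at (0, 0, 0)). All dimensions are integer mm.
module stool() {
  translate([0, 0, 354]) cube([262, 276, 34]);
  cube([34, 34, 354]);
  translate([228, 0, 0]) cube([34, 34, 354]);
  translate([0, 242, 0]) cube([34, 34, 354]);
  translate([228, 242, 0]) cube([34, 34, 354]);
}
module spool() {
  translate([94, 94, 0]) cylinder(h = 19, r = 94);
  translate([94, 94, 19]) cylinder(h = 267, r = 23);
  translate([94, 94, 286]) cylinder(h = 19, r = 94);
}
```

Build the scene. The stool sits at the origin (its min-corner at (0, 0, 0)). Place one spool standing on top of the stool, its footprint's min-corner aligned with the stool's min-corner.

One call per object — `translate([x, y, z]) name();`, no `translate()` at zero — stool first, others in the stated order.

stool();
translate([0, 0, 388]) spool();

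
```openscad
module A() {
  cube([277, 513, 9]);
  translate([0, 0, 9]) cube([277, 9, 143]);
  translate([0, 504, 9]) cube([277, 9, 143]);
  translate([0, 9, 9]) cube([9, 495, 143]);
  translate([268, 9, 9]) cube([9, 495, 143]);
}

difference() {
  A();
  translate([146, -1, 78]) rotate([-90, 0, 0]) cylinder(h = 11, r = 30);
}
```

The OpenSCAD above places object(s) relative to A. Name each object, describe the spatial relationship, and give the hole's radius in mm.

A is an open box. The open box has a circular hole through its front wall. The hole's radius is 30 mm.

The subtracted cylinder has r = 30 mm.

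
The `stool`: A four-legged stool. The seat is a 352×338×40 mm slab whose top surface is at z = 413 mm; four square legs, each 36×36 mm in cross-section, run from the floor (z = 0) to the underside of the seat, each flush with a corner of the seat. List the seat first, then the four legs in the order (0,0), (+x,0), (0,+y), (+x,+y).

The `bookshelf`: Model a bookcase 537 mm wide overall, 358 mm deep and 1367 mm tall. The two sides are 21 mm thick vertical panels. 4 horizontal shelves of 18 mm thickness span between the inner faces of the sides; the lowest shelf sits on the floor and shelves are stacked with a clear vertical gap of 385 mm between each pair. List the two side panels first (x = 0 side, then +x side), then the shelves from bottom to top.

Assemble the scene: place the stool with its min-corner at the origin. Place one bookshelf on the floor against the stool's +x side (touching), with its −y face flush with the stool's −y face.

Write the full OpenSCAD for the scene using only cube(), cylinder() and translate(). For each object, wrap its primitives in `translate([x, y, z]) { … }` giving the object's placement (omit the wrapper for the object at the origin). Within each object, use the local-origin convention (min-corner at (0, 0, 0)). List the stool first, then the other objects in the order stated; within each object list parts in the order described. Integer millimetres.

translate([0, 0, 373]) cube([352, 338, 40]);
cube([36, 36, 373]);
translate([316, 0, 0]) cube([36, 36, 373]);
translate([0, 302, 0]) cube([36, 36, 373]);
translate([316, 302, 0]) cube([36, 36, 373]);
translate([352, 0, 0]) {
  cube([21, 358, 1367]);
  translate([516, 0, 0]) cube([21, 358, 1367]);
  translate([21, 0, 0]) cube([495, 358, 18]);
  translate([21, 0, 403]) cube([495, 358, 18]);
  translate([21, 0, 806]) cube([495, 358, 18]);
  translate([21, 0, 1209]) cube([495, 358, 18]);
}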